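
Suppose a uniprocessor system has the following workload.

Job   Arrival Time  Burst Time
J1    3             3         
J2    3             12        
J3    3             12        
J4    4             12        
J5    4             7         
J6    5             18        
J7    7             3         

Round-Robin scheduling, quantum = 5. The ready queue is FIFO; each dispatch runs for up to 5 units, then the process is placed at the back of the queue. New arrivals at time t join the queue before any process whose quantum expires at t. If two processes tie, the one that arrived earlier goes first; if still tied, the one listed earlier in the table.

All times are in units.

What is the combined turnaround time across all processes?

312

Timeline: | idle 0-3 | J1 3-6 | J2 6-11 | J3 11-16 | J4 16-21 | J5 21-26 | J6 26-31 | J7 31-34 | J2 34-39 | J3 39-44 | J4 44-49 | J5 49-51 | J6 51-56 | J2 56-58 | J3 58-60 | J4 60-62 | J6 62-70 |
Completion: J1=6  J2=58  J3=60  J4=62  J5=51  J6=70  J7=34
Turnaround = completion − arrival: J1=3, J2=55, J3=57, J4=58, J5=47, J6=65, J7=27
Total turnaround = 3 + 55 + 57 + 58 + 47 + 65 + 27 = 312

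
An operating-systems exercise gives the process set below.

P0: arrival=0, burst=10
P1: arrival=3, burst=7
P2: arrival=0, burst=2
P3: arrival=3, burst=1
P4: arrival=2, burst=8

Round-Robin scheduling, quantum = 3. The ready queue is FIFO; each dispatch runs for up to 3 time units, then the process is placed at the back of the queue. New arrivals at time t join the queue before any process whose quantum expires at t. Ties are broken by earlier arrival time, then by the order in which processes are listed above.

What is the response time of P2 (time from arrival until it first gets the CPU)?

Gantt: | P0 0-3 | P2 3-5 | P4 5-8 | P1 8-11 | P3 11-12 | P0 12-15 | P4 15-18 | P1 18-21 | P0 21-24 | P4 24-26 | P1 26-27 | P0 27-28 |
Completion: P0=28  P1=27  P2=5  P3=12  P4=26
Turnaround (C−A): P0=28  P1=24  P2=5  P3=9  P4=24
Response(P2) = first start − arrival = 3 − 0 = 3

3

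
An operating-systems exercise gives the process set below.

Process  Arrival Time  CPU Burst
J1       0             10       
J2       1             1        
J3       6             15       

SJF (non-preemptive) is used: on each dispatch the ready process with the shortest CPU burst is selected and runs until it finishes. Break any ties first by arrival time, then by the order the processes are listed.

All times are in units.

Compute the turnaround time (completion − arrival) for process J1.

10

Gantt: | J1 0-10 | J2 10-11 | J3 11-26 |
Completion: J1=10  J2=11  J3=26
Turnaround(J1) = completion − arrival = 10 − 0 = 10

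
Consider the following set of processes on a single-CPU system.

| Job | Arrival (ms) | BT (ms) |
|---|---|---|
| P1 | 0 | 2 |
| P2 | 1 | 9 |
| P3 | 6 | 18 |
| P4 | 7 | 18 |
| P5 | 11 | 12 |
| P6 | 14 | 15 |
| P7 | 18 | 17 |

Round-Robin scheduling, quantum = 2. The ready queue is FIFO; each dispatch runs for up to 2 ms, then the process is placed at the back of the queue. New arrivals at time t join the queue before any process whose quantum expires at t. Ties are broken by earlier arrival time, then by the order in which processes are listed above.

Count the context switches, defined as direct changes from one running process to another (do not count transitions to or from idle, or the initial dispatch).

44

Schedule: | P1 0-2 | P2 2-6 | P3 6-8 | P2 8-10 | P4 10-12 | P3 12-14 | P2 14-16 | P5 16-18 | P4 18-20 | P6 20-22 | P3 22-24 | P2 24-25 | P7 25-27 | P5 27-29 | P4 29-31 | P6 31-33 | P3 33-35 | P7 35-37 | P5 37-39 | P4 39-41 | P6 41-43 | P3 43-45 | P7 45-47 | P5 47-49 | P4 49-51 | P6 51-53 | P3 53-55 | P7 55-57 | P5 57-59 | P4 59-61 | P6 61-63 | P3 63-65 | P7 65-67 | P5 67-69 | P4 69-71 | P6 71-73 | P3 73-75 | P7 75-77 | P4 77-79 | P6 79-81 | P3 81-83 | P7 83-85 | P4 85-87 | P6 87-88 | P7 88-91 |
Completion: P1=2  P2=25  P3=83  P4=87  P5=69  P6=88  P7=91
Turnaround (C−A): P1=2  P2=24  P3=77  P4=80  P5=58  P6=74  P7=73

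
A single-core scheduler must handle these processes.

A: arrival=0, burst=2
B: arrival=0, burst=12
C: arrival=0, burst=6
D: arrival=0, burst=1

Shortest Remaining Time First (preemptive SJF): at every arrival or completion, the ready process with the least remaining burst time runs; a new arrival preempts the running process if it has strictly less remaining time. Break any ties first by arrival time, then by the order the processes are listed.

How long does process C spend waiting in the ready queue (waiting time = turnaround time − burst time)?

3

Gantt: | D 0-1 | A 1-3 | C 3-9 | B 9-21 |
Completion: A=3  B=21  C=9  D=1
Waiting(C) = turnaround − burst = 9 − 6 = 3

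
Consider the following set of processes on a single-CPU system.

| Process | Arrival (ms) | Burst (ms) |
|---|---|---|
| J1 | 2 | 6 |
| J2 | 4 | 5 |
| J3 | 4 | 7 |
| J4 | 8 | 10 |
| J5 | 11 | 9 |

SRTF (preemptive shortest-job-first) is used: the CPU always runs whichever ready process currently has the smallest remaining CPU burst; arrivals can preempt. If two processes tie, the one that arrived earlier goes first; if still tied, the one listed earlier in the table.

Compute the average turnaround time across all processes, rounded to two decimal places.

16.00

Timeline: | idle 0-2 | J1 2-8 | J2 8-13 | J3 13-20 | J5 20-29 | J4 29-39 |
Completion: J1=8  J2=13  J3=20  J4=39  J5=29
Turnaround (C−A): J1=6  J2=9  J3=16  J4=31  J5=18
Turnaround times: J1=6, J2=9, J3=16, J4=31, J5=18
Average turnaround = (6+9+16+31+18) / 5 = 80/5 = 16.00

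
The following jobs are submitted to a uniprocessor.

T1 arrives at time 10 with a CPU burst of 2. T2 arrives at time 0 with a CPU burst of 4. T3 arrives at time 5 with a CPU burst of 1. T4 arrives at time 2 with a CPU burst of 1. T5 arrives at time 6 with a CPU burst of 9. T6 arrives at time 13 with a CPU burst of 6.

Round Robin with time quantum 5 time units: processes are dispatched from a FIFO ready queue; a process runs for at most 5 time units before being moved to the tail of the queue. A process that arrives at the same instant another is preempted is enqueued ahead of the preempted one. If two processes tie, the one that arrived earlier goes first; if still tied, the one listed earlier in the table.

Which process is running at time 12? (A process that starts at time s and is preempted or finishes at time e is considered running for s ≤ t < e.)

Gantt: | T2 0-4 | T4 4-5 | T3 5-6 | T5 6-11 | T1 11-13 | T5 13-17 | T6 17-23 |
Completion: T1=13  T2=4  T3=6  T4=5  T5=17  T6=23

T1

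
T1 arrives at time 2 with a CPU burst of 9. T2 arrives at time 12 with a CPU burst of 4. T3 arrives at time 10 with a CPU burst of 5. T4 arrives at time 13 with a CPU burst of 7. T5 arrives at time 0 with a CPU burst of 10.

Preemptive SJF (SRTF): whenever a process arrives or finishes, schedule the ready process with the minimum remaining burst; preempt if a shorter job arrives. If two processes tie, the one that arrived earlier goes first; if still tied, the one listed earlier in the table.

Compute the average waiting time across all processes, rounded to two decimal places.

Schedule: | T5 0-10 | T3 10-15 | T2 15-19 | T4 19-26 | T1 26-35 |
Completion: T1=35  T2=19  T3=15  T4=26  T5=10
Turnaround (C−A): T1=33  T2=7  T3=5  T4=13  T5=10
Waiting times: T1=24, T2=3, T3=0, T4=6, T5=0
Average waiting = (24+3+0+6+0) / 5 = 33/5 = 6.60

6.60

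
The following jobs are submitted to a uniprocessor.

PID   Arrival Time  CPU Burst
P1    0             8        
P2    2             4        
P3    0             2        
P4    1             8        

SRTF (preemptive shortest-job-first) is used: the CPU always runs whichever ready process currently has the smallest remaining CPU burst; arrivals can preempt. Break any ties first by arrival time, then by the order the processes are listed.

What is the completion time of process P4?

Timeline: | P3 0-2 | P2 2-6 | P1 6-14 | P4 14-22 |
Completion: P1=14  P2=6  P3=2  P4=22
Turnaround (C−A): P1=14  P2=4  P3=2  P4=21

22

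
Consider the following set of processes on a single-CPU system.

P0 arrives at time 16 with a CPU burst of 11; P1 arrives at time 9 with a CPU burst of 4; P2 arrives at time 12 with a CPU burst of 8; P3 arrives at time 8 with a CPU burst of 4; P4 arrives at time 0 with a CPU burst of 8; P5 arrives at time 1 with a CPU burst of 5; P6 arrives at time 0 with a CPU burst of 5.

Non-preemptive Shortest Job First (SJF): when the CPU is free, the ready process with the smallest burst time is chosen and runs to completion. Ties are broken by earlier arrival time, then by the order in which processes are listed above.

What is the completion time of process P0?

Timeline: | P6 0-5 | P5 5-10 | P3 10-14 | P1 14-18 | P4 18-26 | P2 26-34 | P0 34-45 |
Completion: P0=45  P1=18  P2=34  P3=14  P4=26  P5=10  P6=5

45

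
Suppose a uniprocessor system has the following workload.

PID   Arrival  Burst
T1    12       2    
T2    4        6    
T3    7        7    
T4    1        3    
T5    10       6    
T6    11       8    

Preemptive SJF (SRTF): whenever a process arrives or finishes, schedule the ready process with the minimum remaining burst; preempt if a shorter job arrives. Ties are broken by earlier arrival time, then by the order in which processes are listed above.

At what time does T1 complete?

Gantt: | idle 0-1 | T4 1-4 | T2 4-10 | T5 10-12 | T1 12-14 | T5 14-18 | T3 18-25 | T6 25-33 |
Completion: T1=14  T2=10  T3=25  T4=4  T5=18  T6=33
Turnaround (C−A): T1=2  T2=6  T3=18  T4=3  T5=8  T6=22

14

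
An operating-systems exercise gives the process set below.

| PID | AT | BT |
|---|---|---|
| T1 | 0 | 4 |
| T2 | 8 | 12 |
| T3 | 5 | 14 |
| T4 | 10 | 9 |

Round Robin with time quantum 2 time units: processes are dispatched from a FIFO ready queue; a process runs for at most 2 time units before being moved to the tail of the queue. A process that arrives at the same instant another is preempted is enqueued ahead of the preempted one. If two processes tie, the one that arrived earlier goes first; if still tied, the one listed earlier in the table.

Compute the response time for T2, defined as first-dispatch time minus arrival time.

Timeline: | T1 0-4 | idle 4-5 | T3 5-9 | T2 9-11 | T3 11-13 | T4 13-15 | T2 15-17 | T3 17-19 | T4 19-21 | T2 21-23 | T3 23-25 | T4 25-27 | T2 27-29 | T3 29-31 | T4 31-33 | T2 33-35 | T3 35-37 | T4 37-38 | T2 38-40 |
Completion: T1=4  T2=40  T3=37  T4=38
Turnaround (C−A): T1=4  T2=32  T3=32  T4=28
Response(T2) = first start − arrival = 9 − 8 = 1

1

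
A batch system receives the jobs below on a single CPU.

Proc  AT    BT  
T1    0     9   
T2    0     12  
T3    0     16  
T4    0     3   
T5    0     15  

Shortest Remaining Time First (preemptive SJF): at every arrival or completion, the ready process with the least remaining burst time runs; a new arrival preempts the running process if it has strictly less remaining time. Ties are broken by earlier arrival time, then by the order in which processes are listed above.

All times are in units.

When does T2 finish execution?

24

Schedule: | T4 0-3 | T1 3-12 | T2 12-24 | T5 24-39 | T3 39-55 |
Completion: T1=12  T2=24  T3=55  T4=3  T5=39
Turnaround (C−A): T1=12  T2=24  T3=55  T4=3  T5=39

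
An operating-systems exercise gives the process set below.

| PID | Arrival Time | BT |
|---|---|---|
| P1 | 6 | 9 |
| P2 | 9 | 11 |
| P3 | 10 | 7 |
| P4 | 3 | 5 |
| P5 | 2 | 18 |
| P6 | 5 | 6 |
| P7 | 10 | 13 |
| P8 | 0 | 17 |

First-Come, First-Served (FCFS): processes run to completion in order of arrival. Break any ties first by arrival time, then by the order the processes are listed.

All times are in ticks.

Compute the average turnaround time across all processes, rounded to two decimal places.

Timeline: | P8 0-17 | P5 17-35 | P4 35-40 | P6 40-46 | P1 46-55 | P2 55-66 | P3 66-73 | P7 73-86 |
Completion: P1=55  P2=66  P3=73  P4=40  P5=35  P6=46  P7=86  P8=17
Turnaround times: P1=49, P2=57, P3=63, P4=37, P5=33, P6=41, P7=76, P8=17
Average turnaround = (49+57+63+37+33+41+76+17) / 8 = 373/8 = 46.63

46.63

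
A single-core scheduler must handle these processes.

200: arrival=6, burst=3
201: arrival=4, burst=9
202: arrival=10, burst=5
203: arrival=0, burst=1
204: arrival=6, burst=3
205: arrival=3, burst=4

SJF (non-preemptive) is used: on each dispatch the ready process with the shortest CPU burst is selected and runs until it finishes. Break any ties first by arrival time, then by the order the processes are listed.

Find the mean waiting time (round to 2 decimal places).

3.67

Timeline: | 203 0-1 | idle 1-3 | 205 3-7 | 200 7-10 | 204 10-13 | 202 13-18 | 201 18-27 |
Completion: 200=10  201=27  202=18  203=1  204=13  205=7
Turnaround (C−A): 200=4  201=23  202=8  203=1  204=7  205=4
Waiting times: 200=1, 201=14, 202=3, 203=0, 204=4, 205=0
Average waiting = (1+14+3+0+4+0) / 6 = 22/6 = 3.67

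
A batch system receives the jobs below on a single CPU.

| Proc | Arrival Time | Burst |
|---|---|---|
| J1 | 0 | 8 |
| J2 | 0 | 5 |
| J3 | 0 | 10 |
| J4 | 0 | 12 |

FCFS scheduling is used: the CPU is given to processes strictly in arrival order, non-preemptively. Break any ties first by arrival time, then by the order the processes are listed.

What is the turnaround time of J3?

Gantt: | J1 0-8 | J2 8-13 | J3 13-23 | J4 23-35 |
Completion: J1=8  J2=13  J3=23  J4=35
Turnaround (C−A): J1=8  J2=13  J3=23  J4=35
Turnaround(J3) = completion − arrival = 23 − 0 = 23

23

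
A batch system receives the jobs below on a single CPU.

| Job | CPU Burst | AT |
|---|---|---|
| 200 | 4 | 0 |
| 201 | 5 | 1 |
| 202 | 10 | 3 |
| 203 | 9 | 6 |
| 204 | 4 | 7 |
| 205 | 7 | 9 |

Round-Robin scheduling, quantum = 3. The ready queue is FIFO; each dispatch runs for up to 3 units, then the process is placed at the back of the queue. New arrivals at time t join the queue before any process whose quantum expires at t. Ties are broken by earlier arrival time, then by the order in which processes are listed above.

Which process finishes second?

201

Timeline: | 200 0-3 | 201 3-6 | 202 6-9 | 200 9-10 | 203 10-13 | 201 13-15 | 204 15-18 | 205 18-21 | 202 21-24 | 203 24-27 | 204 27-28 | 205 28-31 | 202 31-34 | 203 34-37 | 205 37-38 | 202 38-39 |
Completion: 200=10  201=15  202=39  203=37  204=28  205=38
Turnaround (C−A): 200=10  201=14  202=36  203=31  204=21  205=29
Finish order: 200 → 201 → 204 → 203 → 205 → 202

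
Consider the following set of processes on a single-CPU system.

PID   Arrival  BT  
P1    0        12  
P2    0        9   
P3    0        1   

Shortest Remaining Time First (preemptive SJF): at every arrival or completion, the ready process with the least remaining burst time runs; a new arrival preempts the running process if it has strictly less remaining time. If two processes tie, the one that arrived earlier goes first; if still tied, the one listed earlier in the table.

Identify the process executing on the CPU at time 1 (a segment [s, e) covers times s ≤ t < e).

Gantt: | P3 0-1 | P2 1-10 | P1 10-22 |
Completion: P1=22  P2=10  P3=1
Turnaround (C−A): P1=22  P2=10  P3=1

P2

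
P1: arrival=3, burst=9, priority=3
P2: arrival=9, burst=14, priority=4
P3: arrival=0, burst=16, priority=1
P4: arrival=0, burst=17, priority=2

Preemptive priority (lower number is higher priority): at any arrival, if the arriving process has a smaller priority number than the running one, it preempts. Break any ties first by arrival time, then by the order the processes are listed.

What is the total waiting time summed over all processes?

79

Gantt: | P3 0-16 | P4 16-33 | P1 33-42 | P2 42-56 |
Completion: P1=42  P2=56  P3=16  P4=33
Waiting = turnaround − burst: P1=30, P2=33, P3=0, P4=16
Total waiting = 30 + 33 + 0 + 16 = 79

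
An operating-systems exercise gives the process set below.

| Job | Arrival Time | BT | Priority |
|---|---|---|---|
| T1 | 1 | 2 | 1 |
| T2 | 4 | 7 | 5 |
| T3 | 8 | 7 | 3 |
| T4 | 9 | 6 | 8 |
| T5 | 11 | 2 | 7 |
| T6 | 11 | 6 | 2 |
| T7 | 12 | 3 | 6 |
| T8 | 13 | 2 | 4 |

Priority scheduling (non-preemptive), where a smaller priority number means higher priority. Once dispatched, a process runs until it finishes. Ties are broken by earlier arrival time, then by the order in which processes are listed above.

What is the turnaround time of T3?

16

Timeline: | idle 0-1 | T1 1-3 | idle 3-4 | T2 4-11 | T6 11-17 | T3 17-24 | T8 24-26 | T7 26-29 | T5 29-31 | T4 31-37 |
Completion: T1=3  T2=11  T3=24  T4=37  T5=31  T6=17  T7=29  T8=26
Turnaround(T3) = completion − arrival = 24 − 8 = 16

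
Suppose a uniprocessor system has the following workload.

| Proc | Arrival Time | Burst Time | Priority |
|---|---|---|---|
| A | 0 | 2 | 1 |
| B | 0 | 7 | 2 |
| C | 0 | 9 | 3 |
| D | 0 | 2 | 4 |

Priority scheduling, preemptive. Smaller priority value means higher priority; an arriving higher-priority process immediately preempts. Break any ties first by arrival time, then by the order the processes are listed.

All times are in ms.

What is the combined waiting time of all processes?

Gantt: | A 0-2 | B 2-9 | C 9-18 | D 18-20 |
Completion: A=2  B=9  C=18  D=20
Waiting = turnaround − burst: A=0, B=2, C=9, D=18
Total waiting = 0 + 2 + 9 + 18 = 29

29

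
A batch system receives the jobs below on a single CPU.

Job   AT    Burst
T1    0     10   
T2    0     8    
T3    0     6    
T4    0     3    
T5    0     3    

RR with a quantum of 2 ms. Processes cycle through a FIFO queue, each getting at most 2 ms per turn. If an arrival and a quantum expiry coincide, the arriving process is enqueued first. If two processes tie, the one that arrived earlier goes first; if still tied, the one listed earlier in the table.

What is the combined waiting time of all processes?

87

Schedule: | T1 0-2 | T2 2-4 | T3 4-6 | T4 6-8 | T5 8-10 | T1 10-12 | T2 12-14 | T3 14-16 | T4 16-17 | T5 17-18 | T1 18-20 | T2 20-22 | T3 22-24 | T1 24-26 | T2 26-28 | T1 28-30 |
Completion: T1=30  T2=28  T3=24  T4=17  T5=18
Waiting = turnaround − burst: T1=20, T2=20, T3=18, T4=14, T5=15
Total waiting = 20 + 20 + 18 + 14 + 15 = 87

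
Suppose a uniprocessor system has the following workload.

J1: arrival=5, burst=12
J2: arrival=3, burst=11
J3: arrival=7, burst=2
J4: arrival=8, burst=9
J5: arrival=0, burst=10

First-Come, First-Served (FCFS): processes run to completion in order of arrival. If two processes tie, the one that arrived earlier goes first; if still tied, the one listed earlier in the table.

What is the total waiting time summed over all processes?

76

Timeline: | J5 0-10 | J2 10-21 | J1 21-33 | J3 33-35 | J4 35-44 |
Completion: J1=33  J2=21  J3=35  J4=44  J5=10
Turnaround (C−A): J1=28  J2=18  J3=28  J4=36  J5=10
Waiting = turnaround − burst: J1=16, J2=7, J3=26, J4=27, J5=0
Total waiting = 16 + 7 + 26 + 27 + 0 = 76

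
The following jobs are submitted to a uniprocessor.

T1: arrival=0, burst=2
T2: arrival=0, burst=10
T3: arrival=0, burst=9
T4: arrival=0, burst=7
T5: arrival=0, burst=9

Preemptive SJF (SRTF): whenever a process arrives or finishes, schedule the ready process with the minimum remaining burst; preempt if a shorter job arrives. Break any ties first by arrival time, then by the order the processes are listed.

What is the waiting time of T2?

27

Gantt: | T1 0-2 | T4 2-9 | T3 9-18 | T5 18-27 | T2 27-37 |
Completion: T1=2  T2=37  T3=18  T4=9  T5=27
Waiting(T2) = turnaround − burst = 37 − 10 = 27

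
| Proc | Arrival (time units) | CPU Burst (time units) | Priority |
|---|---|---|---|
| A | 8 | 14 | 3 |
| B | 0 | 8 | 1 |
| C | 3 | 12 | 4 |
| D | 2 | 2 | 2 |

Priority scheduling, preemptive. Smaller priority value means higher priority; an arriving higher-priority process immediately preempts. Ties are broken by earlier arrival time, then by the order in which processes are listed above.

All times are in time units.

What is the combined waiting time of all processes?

29

Gantt: | B 0-8 | D 8-10 | A 10-24 | C 24-36 |
Completion: A=24  B=8  C=36  D=10
Turnaround (C−A): A=16  B=8  C=33  D=8
Waiting = turnaround − burst: A=2, B=0, C=21, D=6
Total waiting = 2 + 0 + 21 + 6 = 29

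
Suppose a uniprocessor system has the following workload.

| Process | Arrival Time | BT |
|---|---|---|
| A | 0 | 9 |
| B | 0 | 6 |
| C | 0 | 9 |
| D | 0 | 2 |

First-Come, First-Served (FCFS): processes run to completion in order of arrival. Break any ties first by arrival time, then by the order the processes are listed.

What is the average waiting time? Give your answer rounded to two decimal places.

Gantt: | A 0-9 | B 9-15 | C 15-24 | D 24-26 |
Completion: A=9  B=15  C=24  D=26
Turnaround (C−A): A=9  B=15  C=24  D=26
Waiting times: A=0, B=9, C=15, D=24
Average waiting = (0+9+15+24) / 4 = 48/4 = 12.00

12.00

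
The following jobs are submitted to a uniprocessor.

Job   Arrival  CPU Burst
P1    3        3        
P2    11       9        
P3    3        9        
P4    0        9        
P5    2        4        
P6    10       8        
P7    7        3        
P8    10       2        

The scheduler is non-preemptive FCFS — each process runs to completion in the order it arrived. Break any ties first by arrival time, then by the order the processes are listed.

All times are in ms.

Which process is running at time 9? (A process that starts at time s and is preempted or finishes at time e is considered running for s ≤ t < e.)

Gantt: | P4 0-9 | P5 9-13 | P1 13-16 | P3 16-25 | P7 25-28 | P6 28-36 | P8 36-38 | P2 38-47 |
Completion: P1=16  P2=47  P3=25  P4=9  P5=13  P6=36  P7=28  P8=38

P5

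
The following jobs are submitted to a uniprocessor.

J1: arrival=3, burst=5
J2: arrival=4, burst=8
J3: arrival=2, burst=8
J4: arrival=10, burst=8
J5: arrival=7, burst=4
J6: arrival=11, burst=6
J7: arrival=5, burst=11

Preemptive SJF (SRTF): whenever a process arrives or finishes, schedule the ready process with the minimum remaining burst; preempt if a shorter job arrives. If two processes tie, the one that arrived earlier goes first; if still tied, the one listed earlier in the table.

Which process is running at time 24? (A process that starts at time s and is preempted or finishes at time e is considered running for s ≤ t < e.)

Gantt: | idle 0-2 | J3 2-3 | J1 3-8 | J5 8-12 | J6 12-18 | J3 18-25 | J2 25-33 | J4 33-41 | J7 41-52 |
Completion: J1=8  J2=33  J3=25  J4=41  J5=12  J6=18  J7=52

J3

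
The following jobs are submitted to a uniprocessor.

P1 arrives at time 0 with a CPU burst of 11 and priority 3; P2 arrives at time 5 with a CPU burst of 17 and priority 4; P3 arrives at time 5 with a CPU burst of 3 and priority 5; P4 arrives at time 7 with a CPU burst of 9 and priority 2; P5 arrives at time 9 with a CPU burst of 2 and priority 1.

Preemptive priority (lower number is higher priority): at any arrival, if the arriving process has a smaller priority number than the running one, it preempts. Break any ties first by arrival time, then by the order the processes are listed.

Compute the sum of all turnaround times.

Timeline: | P1 0-7 | P4 7-9 | P5 9-11 | P4 11-18 | P1 18-22 | P2 22-39 | P3 39-42 |
Completion: P1=22  P2=39  P3=42  P4=18  P5=11
Turnaround = completion − arrival: P1=22, P2=34, P3=37, P4=11, P5=2
Total turnaround = 22 + 34 + 37 + 11 + 2 = 106

106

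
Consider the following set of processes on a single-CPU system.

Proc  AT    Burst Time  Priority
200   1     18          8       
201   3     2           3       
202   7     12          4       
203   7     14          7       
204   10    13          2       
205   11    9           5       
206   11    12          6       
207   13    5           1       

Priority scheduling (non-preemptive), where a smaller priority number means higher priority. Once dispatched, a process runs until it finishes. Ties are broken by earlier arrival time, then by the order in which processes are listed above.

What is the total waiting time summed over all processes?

Gantt: | idle 0-1 | 200 1-19 | 207 19-24 | 204 24-37 | 201 37-39 | 202 39-51 | 205 51-60 | 206 60-72 | 203 72-86 |
Completion: 200=19  201=39  202=51  203=86  204=37  205=60  206=72  207=24
Turnaround (C−A): 200=18  201=36  202=44  203=79  204=27  205=49  206=61  207=11
Waiting = turnaround − burst: 200=0, 201=34, 202=32, 203=65, 204=14, 205=40, 206=49, 207=6
Total waiting = 0 + 34 + 32 + 65 + 14 + 40 + 49 + 6 = 240

240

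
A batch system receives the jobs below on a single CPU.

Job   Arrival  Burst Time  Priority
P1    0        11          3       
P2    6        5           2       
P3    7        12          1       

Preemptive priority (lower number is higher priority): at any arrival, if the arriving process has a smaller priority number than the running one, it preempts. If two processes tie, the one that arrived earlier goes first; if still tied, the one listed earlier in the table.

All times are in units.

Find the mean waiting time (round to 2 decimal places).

Gantt: | P1 0-6 | P2 6-7 | P3 7-19 | P2 19-23 | P1 23-28 |
Completion: P1=28  P2=23  P3=19
Turnaround (C−A): P1=28  P2=17  P3=12
Waiting times: P1=17, P2=12, P3=0
Average waiting = (17+12+0) / 3 = 29/3 = 9.67

9.67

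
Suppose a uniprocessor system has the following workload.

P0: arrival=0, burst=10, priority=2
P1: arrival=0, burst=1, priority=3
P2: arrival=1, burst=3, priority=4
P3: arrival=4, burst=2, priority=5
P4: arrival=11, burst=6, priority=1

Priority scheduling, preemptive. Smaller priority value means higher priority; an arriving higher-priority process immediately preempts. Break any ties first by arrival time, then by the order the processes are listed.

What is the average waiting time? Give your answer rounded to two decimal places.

8.40

Gantt: | P0 0-10 | P1 10-11 | P4 11-17 | P2 17-20 | P3 20-22 |
Completion: P0=10  P1=11  P2=20  P3=22  P4=17
Turnaround (C−A): P0=10  P1=11  P2=19  P3=18  P4=6
Waiting times: P0=0, P1=10, P2=16, P3=16, P4=0
Average waiting = (0+10+16+16+0) / 5 = 42/5 = 8.40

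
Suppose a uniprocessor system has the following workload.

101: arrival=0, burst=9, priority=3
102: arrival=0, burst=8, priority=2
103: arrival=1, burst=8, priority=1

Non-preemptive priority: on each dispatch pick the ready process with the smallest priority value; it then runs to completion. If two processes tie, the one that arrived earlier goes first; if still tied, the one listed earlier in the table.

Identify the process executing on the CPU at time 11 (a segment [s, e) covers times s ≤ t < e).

Schedule: | 102 0-8 | 103 8-16 | 101 16-25 |
Completion: 101=25  102=8  103=16
Turnaround (C−A): 101=25  102=8  103=15

103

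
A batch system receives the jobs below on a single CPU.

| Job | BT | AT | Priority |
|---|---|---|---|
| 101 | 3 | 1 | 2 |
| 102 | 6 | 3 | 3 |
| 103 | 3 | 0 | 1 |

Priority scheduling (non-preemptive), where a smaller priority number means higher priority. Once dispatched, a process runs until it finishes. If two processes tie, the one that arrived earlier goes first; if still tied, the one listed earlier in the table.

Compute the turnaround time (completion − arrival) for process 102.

9

Gantt: | 103 0-3 | 101 3-6 | 102 6-12 |
Completion: 101=6  102=12  103=3
Turnaround(102) = completion − arrival = 12 − 3 = 9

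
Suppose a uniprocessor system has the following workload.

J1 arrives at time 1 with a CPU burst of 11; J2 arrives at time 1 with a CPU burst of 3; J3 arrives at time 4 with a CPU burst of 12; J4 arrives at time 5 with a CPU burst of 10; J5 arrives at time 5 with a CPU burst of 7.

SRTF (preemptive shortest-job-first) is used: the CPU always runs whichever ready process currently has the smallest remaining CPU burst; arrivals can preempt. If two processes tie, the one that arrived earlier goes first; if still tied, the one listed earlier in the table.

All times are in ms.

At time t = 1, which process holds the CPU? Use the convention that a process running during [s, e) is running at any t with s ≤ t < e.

Gantt: | idle 0-1 | J2 1-4 | J1 4-5 | J5 5-12 | J1 12-22 | J4 22-32 | J3 32-44 |
Completion: J1=22  J2=4  J3=44  J4=32  J5=12
Turnaround (C−A): J1=21  J2=3  J3=40  J4=27  J5=7

J2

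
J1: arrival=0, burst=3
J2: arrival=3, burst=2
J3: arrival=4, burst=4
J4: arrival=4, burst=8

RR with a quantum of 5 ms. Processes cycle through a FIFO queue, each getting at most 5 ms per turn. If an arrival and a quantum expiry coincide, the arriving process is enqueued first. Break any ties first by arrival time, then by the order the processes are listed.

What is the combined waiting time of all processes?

6

Timeline: | J1 0-3 | J2 3-5 | J3 5-9 | J4 9-17 |
Completion: J1=3  J2=5  J3=9  J4=17
Waiting = turnaround − burst: J1=0, J2=0, J3=1, J4=5
Total waiting = 0 + 0 + 1 + 5 = 6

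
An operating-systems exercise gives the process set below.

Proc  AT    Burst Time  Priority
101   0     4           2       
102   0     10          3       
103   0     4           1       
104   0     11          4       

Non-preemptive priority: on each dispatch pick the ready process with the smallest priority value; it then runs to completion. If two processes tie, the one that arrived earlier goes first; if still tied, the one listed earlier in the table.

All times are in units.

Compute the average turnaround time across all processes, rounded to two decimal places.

Schedule: | 103 0-4 | 101 4-8 | 102 8-18 | 104 18-29 |
Completion: 101=8  102=18  103=4  104=29
Turnaround times: 101=8, 102=18, 103=4, 104=29
Average turnaround = (8+18+4+29) / 4 = 59/4 = 14.75

14.75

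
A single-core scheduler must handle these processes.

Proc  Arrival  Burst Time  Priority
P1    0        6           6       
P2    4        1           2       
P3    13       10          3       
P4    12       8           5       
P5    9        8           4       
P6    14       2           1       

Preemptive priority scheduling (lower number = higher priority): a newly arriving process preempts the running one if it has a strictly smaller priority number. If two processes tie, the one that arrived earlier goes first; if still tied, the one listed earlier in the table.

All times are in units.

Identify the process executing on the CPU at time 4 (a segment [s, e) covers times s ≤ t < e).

Schedule: | P1 0-4 | P2 4-5 | P1 5-7 | idle 7-9 | P5 9-13 | P3 13-14 | P6 14-16 | P3 16-25 | P5 25-29 | P4 29-37 |
Completion: P1=7  P2=5  P3=25  P4=37  P5=29  P6=16
Turnaround (C−A): P1=7  P2=1  P3=12  P4=25  P5=20  P6=2

P2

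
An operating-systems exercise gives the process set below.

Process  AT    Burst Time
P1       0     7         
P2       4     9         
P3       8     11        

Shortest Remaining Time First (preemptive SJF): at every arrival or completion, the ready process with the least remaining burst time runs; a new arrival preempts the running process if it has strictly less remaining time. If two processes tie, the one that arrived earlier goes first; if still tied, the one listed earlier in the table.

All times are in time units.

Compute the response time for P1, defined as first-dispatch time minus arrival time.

0

Schedule: | P1 0-7 | P2 7-16 | P3 16-27 |
Completion: P1=7  P2=16  P3=27
Turnaround (C−A): P1=7  P2=12  P3=19
Response(P1) = first start − arrival = 0 − 0 = 0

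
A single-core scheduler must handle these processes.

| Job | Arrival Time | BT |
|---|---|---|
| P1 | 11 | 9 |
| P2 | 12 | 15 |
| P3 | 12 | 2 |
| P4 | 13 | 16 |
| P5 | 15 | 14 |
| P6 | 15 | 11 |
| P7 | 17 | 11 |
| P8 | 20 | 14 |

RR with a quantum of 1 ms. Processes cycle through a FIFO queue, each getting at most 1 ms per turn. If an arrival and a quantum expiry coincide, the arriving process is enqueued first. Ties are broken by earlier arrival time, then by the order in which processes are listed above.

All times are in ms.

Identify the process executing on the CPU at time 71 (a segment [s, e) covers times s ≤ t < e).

Timeline: | idle 0-11 | P1 11-12 | P2 12-13 | P3 13-14 | P1 14-15 | P4 15-16 | P2 16-17 | P3 17-18 | P5 18-19 | P6 19-20 | P1 20-21 | P4 21-22 | P7 22-23 | P2 23-24 | P5 24-25 | P8 25-26 | P6 26-27 | P1 27-28 | P4 28-29 | P7 29-30 | P2 30-31 | P5 31-32 | P8 32-33 | P6 33-34 | P1 34-35 | P4 35-36 | P7 36-37 | P2 37-38 | P5 38-39 | P8 39-40 | P6 40-41 | P1 41-42 | P4 42-43 | P7 43-44 | P2 44-45 | P5 45-46 | P8 46-47 | P6 47-48 | P1 48-49 | P4 49-50 | P7 50-51 | P2 51-52 | P5 52-53 | P8 53-54 | P6 54-55 | P1 55-56 | P4 56-57 | P7 57-58 | P2 58-59 | P5 59-60 | P8 60-61 | P6 61-62 | P1 62-63 | P4 63-64 | P7 64-65 | P2 65-66 | P5 66-67 | P8 67-68 | P6 68-69 | P4 69-70 | P7 70-71 | P2 71-72 | P5 72-73 | P8 73-74 | P6 74-75 | P4 75-76 | P7 76-77 | P2 77-78 | P5 78-79 | P8 79-80 | P6 80-81 | P4 81-82 | P7 82-83 | P2 83-84 | P5 84-85 | P8 85-86 | P6 86-87 | P4 87-88 | P7 88-89 | P2 89-90 | P5 90-91 | P8 91-92 | P4 92-93 | P2 93-94 | P5 94-95 | P8 95-96 | P4 96-97 | P2 97-98 | P5 98-99 | P8 99-100 | P4 100-101 | P8 101-102 | P4 102-103 |
Completion: P1=63  P2=98  P3=18  P4=103  P5=99  P6=87  P7=89  P8=102

P2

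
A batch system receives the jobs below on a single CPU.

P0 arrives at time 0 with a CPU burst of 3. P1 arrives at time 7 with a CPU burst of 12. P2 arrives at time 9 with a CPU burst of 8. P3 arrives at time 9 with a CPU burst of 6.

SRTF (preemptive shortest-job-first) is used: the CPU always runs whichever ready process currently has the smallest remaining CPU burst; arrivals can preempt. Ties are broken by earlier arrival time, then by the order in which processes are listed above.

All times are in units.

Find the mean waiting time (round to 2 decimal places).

5.00

Timeline: | P0 0-3 | idle 3-7 | P1 7-9 | P3 9-15 | P2 15-23 | P1 23-33 |
Completion: P0=3  P1=33  P2=23  P3=15
Turnaround (C−A): P0=3  P1=26  P2=14  P3=6
Waiting times: P0=0, P1=14, P2=6, P3=0
Average waiting = (0+14+6+0) / 4 = 20/4 = 5.00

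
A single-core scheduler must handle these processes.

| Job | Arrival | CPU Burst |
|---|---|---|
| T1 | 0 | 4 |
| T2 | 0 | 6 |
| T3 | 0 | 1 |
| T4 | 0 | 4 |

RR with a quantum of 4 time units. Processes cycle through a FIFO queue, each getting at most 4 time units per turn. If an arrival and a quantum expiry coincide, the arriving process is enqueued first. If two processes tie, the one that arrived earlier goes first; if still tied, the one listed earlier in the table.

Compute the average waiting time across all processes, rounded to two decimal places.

Timeline: | T1 0-4 | T2 4-8 | T3 8-9 | T4 9-13 | T2 13-15 |
Completion: T1=4  T2=15  T3=9  T4=13
Waiting times: T1=0, T2=9, T3=8, T4=9
Average waiting = (0+9+8+9) / 4 = 26/4 = 6.50

6.50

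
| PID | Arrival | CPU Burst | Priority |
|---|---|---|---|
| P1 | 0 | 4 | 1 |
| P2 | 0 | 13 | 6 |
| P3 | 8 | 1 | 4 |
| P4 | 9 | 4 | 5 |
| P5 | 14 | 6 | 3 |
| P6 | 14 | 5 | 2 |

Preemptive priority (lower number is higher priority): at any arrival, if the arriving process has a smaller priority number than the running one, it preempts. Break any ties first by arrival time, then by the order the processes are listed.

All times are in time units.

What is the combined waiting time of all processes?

25

Gantt: | P1 0-4 | P2 4-8 | P3 8-9 | P4 9-13 | P2 13-14 | P6 14-19 | P5 19-25 | P2 25-33 |
Completion: P1=4  P2=33  P3=9  P4=13  P5=25  P6=19
Waiting = turnaround − burst: P1=0, P2=20, P3=0, P4=0, P5=5, P6=0
Total waiting = 0 + 20 + 0 + 0 + 5 + 0 = 25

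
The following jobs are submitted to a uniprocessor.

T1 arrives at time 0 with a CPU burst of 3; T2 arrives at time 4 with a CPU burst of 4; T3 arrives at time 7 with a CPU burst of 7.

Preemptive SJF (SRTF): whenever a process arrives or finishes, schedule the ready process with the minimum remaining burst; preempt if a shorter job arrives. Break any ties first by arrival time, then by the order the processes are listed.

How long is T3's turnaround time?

8

Timeline: | T1 0-3 | idle 3-4 | T2 4-8 | T3 8-15 |
Completion: T1=3  T2=8  T3=15
Turnaround(T3) = completion − arrival = 15 − 7 = 8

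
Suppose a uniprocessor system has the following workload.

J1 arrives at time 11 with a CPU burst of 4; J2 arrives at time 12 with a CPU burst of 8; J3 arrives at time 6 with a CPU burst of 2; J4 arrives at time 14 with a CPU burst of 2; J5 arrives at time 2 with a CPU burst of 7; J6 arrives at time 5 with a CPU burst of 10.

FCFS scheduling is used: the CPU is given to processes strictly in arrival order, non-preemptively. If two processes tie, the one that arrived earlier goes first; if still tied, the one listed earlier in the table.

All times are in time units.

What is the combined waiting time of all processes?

Schedule: | idle 0-2 | J5 2-9 | J6 9-19 | J3 19-21 | J1 21-25 | J2 25-33 | J4 33-35 |
Completion: J1=25  J2=33  J3=21  J4=35  J5=9  J6=19
Waiting = turnaround − burst: J1=10, J2=13, J3=13, J4=19, J5=0, J6=4
Total waiting = 10 + 13 + 13 + 19 + 0 + 4 = 59

59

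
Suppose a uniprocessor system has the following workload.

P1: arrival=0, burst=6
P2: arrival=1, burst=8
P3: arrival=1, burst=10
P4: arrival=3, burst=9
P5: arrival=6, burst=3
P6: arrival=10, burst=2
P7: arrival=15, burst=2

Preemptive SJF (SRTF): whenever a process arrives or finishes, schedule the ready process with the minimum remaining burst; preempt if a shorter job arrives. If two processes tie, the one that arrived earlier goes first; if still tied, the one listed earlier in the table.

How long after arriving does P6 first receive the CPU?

Timeline: | P1 0-6 | P5 6-9 | P2 9-10 | P6 10-12 | P2 12-15 | P7 15-17 | P2 17-21 | P4 21-30 | P3 30-40 |
Completion: P1=6  P2=21  P3=40  P4=30  P5=9  P6=12  P7=17
Turnaround (C−A): P1=6  P2=20  P3=39  P4=27  P5=3  P6=2  P7=2
Response(P6) = first start − arrival = 10 − 10 = 0

0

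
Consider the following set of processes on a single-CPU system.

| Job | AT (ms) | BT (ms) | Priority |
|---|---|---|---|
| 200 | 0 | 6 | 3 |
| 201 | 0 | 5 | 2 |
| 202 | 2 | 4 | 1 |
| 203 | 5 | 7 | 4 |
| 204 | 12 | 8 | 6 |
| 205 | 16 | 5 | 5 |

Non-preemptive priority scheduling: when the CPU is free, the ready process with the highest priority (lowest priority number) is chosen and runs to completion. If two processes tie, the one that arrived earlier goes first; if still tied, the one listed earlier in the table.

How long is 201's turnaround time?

5

Timeline: | 201 0-5 | 202 5-9 | 200 9-15 | 203 15-22 | 205 22-27 | 204 27-35 |
Completion: 200=15  201=5  202=9  203=22  204=35  205=27
Turnaround (C−A): 200=15  201=5  202=7  203=17  204=23  205=11
Turnaround(201) = completion − arrival = 5 − 0 = 5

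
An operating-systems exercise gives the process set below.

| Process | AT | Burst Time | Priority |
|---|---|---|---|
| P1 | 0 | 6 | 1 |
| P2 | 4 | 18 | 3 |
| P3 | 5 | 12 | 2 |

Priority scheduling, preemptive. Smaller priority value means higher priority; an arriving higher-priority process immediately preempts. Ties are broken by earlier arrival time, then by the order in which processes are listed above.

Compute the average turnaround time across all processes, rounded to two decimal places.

17.00

Gantt: | P1 0-6 | P3 6-18 | P2 18-36 |
Completion: P1=6  P2=36  P3=18
Turnaround (C−A): P1=6  P2=32  P3=13
Turnaround times: P1=6, P2=32, P3=13
Average turnaround = (6+32+13) / 3 = 51/3 = 17.00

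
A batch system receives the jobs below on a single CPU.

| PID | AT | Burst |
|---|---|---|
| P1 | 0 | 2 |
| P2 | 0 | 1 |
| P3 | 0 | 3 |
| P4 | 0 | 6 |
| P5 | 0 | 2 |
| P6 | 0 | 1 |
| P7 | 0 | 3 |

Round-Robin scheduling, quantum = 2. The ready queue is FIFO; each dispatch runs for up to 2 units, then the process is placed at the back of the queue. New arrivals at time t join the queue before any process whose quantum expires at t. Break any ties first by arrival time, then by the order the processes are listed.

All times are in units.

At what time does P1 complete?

2

Timeline: | P1 0-2 | P2 2-3 | P3 3-5 | P4 5-7 | P5 7-9 | P6 9-10 | P7 10-12 | P3 12-13 | P4 13-15 | P7 15-16 | P4 16-18 |
Completion: P1=2  P2=3  P3=13  P4=18  P5=9  P6=10  P7=16
Turnaround (C−A): P1=2  P2=3  P3=13  P4=18  P5=9  P6=10  P7=16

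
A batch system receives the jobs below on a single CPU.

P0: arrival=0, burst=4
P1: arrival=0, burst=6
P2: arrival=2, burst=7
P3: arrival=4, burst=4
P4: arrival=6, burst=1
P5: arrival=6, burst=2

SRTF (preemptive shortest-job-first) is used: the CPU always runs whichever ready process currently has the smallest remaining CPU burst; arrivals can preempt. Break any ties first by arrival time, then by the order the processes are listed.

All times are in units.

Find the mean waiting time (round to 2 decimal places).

Schedule: | P0 0-4 | P3 4-6 | P4 6-7 | P3 7-9 | P5 9-11 | P1 11-17 | P2 17-24 |
Completion: P0=4  P1=17  P2=24  P3=9  P4=7  P5=11
Waiting times: P0=0, P1=11, P2=15, P3=1, P4=0, P5=3
Average waiting = (0+11+15+1+0+3) / 6 = 30/6 = 5.00

5.00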